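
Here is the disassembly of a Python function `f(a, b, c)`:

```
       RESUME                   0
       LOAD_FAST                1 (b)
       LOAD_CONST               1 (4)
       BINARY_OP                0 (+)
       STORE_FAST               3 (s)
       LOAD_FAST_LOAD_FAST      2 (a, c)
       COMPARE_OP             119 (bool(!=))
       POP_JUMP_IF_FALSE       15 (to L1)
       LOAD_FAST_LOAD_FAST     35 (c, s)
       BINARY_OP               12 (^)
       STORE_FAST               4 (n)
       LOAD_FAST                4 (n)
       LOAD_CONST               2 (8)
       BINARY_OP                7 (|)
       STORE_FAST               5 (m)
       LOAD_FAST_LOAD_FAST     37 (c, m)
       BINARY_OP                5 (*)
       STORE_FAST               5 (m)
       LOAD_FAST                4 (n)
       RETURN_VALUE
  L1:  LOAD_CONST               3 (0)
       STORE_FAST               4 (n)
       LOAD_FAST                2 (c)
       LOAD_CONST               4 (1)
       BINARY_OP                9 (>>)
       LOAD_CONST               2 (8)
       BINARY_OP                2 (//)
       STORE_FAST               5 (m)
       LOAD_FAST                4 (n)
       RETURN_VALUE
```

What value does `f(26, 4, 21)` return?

29

LOAD_FAST b → push 4. Stack: [4]
LOAD_CONST → push 4. Stack: [4, 4]
BINARY_OP + → 4 + 4 = 8. Stack: [8]
STORE_FAST s → s=8. Stack: []
LOAD_FAST_LOAD_FAST a,c → push 26,21. Stack: [26, 21]
COMPARE_OP bool(!=) → 26 vs 21 = True. Stack: [True]
POP_JUMP_IF_FALSE → pop True; no jump. Stack: []
LOAD_FAST_LOAD_FAST c,s → push 21,8. Stack: [21, 8]
BINARY_OP ^ → 21 ^ 8 = 29. Stack: [29]
STORE_FAST n → n=29. Stack: []
LOAD_FAST n → push 29. Stack: [29]
LOAD_CONST → push 8. Stack: [29, 8]
BINARY_OP | → 29 | 8 = 29. Stack: [29]
STORE_FAST m → m=29. Stack: []
LOAD_FAST_LOAD_FAST c,m → push 21,29. Stack: [21, 29]
BINARY_OP * → 21 * 29 = 609. Stack: [609]
STORE_FAST m → m=609. Stack: []
LOAD_FAST n → push 29. Stack: [29]
RETURN_VALUE → return 29.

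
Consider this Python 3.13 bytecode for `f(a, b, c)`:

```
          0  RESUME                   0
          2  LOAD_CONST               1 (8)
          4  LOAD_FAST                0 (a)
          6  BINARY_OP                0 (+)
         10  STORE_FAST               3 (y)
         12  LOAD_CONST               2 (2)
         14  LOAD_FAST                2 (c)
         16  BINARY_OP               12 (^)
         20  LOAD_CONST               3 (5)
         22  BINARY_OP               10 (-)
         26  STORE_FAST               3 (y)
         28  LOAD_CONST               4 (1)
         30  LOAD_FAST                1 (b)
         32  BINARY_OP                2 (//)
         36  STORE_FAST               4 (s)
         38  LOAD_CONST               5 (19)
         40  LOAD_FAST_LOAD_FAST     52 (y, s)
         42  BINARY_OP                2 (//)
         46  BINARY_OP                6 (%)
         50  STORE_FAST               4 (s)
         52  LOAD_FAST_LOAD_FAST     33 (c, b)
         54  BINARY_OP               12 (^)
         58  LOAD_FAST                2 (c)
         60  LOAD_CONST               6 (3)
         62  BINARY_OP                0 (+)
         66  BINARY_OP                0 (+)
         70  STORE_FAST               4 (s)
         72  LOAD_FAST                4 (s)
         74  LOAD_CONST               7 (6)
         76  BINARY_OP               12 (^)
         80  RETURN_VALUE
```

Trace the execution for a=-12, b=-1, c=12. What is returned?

LOAD_CONST → push 8. Stack: [8]
LOAD_FAST a → push -12. Stack: [8, -12]
BINARY_OP + → 8 + -12 = -4. Stack: [-4]
STORE_FAST y → y=-4. Stack: []
LOAD_CONST → push 2. Stack: [2]
LOAD_FAST c → push 12. Stack: [2, 12]
BINARY_OP ^ → 2 ^ 12 = 14. Stack: [14]
LOAD_CONST → push 5. Stack: [14, 5]
BINARY_OP - → 14 - 5 = 9. Stack: [9]
STORE_FAST y → y=9. Stack: []
LOAD_CONST → push 1. Stack: [1]
LOAD_FAST b → push -1. Stack: [1, -1]
BINARY_OP // → 1 // -1 = -1. Stack: [-1]
STORE_FAST s → s=-1. Stack: []
LOAD_CONST → push 19. Stack: [19]
LOAD_FAST_LOAD_FAST y,s → push 9,-1. Stack: [19, 9, -1]
BINARY_OP // → 9 // -1 = -9. Stack: [19, -9]
BINARY_OP % → 19 % -9 = -8. Stack: [-8]
STORE_FAST s → s=-8. Stack: []
LOAD_FAST_LOAD_FAST c,b → push 12,-1. Stack: [12, -1]
BINARY_OP ^ → 12 ^ -1 = -13. Stack: [-13]
LOAD_FAST c → push 12. Stack: [-13, 12]
LOAD_CONST → push 3. Stack: [-13, 12, 3]
BINARY_OP + → 12 + 3 = 15. Stack: [-13, 15]
BINARY_OP + → -13 + 15 = 2. Stack: [2]
STORE_FAST s → s=2. Stack: []
LOAD_FAST s → push 2. Stack: [2]
LOAD_CONST → push 6. Stack: [2, 6]
BINARY_OP ^ → 2 ^ 6 = 4. Stack: [4]
RETURN_VALUE → return 4.

4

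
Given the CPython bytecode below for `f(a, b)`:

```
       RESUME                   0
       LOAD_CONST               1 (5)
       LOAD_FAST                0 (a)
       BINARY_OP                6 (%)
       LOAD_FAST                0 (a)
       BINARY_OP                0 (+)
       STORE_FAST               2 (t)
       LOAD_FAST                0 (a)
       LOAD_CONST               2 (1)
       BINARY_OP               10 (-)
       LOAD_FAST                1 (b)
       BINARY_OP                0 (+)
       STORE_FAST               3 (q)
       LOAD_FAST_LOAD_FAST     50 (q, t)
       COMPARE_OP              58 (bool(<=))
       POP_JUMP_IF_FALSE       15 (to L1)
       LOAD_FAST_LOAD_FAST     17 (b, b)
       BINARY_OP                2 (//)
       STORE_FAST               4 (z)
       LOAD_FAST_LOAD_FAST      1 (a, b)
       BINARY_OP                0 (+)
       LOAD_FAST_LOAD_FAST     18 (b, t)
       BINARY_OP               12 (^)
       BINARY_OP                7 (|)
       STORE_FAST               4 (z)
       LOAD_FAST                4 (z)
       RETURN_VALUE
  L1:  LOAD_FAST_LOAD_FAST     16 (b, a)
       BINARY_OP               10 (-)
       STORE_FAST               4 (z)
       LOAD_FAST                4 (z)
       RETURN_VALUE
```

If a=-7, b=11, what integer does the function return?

18

LOAD_CONST → push 5. Stack: [5]
LOAD_FAST a → push -7. Stack: [5, -7]
BINARY_OP % → 5 % -7 = -2. Stack: [-2]
LOAD_FAST a → push -7. Stack: [-2, -7]
BINARY_OP + → -2 + -7 = -9. Stack: [-9]
STORE_FAST t → t=-9. Stack: []
LOAD_FAST a → push -7. Stack: [-7]
LOAD_CONST → push 1. Stack: [-7, 1]
BINARY_OP - → -7 - 1 = -8. Stack: [-8]
LOAD_FAST b → push 11. Stack: [-8, 11]
BINARY_OP + → -8 + 11 = 3. Stack: [3]
STORE_FAST q → q=3. Stack: []
LOAD_FAST_LOAD_FAST q,t → push 3,-9. Stack: [3, -9]
COMPARE_OP bool(<=) → 3 vs -9 = False. Stack: [False]
POP_JUMP_IF_FALSE → pop False; jump. Stack: []
LOAD_FAST_LOAD_FAST b,a → push 11,-7. Stack: [11, -7]
BINARY_OP - → 11 - -7 = 18. Stack: [18]
STORE_FAST z → z=18. Stack: []
LOAD_FAST z → push 18. Stack: [18]
RETURN_VALUE → return 18.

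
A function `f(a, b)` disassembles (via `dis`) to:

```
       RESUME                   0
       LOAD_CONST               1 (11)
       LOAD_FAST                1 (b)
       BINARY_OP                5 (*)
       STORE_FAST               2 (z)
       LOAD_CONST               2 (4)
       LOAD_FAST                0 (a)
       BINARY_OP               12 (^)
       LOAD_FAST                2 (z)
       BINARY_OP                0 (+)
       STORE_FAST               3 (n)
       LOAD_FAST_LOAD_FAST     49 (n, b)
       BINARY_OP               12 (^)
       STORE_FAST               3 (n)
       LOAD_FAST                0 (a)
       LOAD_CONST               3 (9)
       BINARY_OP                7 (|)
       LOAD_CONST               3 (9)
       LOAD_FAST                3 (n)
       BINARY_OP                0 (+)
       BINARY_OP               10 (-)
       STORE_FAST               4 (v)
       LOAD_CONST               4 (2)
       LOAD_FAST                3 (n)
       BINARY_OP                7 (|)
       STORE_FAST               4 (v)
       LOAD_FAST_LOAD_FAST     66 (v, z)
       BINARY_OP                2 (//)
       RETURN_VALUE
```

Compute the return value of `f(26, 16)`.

1

LOAD_CONST → push 11. Stack: [11]
LOAD_FAST b → push 16. Stack: [11, 16]
BINARY_OP * → 11 * 16 = 176. Stack: [176]
STORE_FAST z → z=176. Stack: []
LOAD_CONST → push 4. Stack: [4]
LOAD_FAST a → push 26. Stack: [4, 26]
BINARY_OP ^ → 4 ^ 26 = 30. Stack: [30]
LOAD_FAST z → push 176. Stack: [30, 176]
BINARY_OP + → 30 + 176 = 206. Stack: [206]
STORE_FAST n → n=206. Stack: []
LOAD_FAST_LOAD_FAST n,b → push 206,16. Stack: [206, 16]
BINARY_OP ^ → 206 ^ 16 = 222. Stack: [222]
STORE_FAST n → n=222. Stack: []
LOAD_FAST a → push 26. Stack: [26]
LOAD_CONST → push 9. Stack: [26, 9]
BINARY_OP | → 26 | 9 = 27. Stack: [27]
LOAD_CONST → push 9. Stack: [27, 9]
LOAD_FAST n → push 222. Stack: [27, 9, 222]
BINARY_OP + → 9 + 222 = 231. Stack: [27, 231]
BINARY_OP - → 27 - 231 = -204. Stack: [-204]
STORE_FAST v → v=-204. Stack: []
LOAD_CONST → push 2. Stack: [2]
LOAD_FAST n → push 222. Stack: [2, 222]
BINARY_OP | → 2 | 222 = 222. Stack: [222]
STORE_FAST v → v=222. Stack: []
LOAD_FAST_LOAD_FAST v,z → push 222,176. Stack: [222, 176]
BINARY_OP // → 222 // 176 = 1. Stack: [1]
RETURN_VALUE → return 1.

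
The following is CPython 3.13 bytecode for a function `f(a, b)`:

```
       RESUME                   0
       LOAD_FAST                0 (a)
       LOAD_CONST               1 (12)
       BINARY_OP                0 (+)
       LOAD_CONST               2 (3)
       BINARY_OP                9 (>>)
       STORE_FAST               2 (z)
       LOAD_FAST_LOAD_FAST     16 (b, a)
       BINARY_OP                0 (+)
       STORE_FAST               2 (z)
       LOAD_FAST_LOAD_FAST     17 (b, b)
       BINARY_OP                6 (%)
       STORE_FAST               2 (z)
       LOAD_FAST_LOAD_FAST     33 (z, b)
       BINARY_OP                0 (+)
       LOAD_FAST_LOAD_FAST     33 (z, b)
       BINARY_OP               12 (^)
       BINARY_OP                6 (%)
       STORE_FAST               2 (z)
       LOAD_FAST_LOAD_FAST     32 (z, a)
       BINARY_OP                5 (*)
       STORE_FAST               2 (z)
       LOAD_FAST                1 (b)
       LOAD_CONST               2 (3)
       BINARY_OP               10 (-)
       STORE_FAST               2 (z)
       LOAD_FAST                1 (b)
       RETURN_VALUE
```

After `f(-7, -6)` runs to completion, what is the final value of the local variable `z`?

LOAD_FAST a → push -7. Stack: [-7]
LOAD_CONST → push 12. Stack: [-7, 12]
BINARY_OP + → -7 + 12 = 5. Stack: [5]
LOAD_CONST → push 3. Stack: [5, 3]
BINARY_OP >> → 5 >> 3 = 0. Stack: [0]
STORE_FAST z → z=0. Stack: []
LOAD_FAST_LOAD_FAST b,a → push -6,-7. Stack: [-6, -7]
BINARY_OP + → -6 + -7 = -13. Stack: [-13]
STORE_FAST z → z=-13. Stack: []
LOAD_FAST_LOAD_FAST b,b → push -6,-6. Stack: [-6, -6]
BINARY_OP % → -6 % -6 = 0. Stack: [0]
STORE_FAST z → z=0. Stack: []
LOAD_FAST_LOAD_FAST z,b → push 0,-6. Stack: [0, -6]
BINARY_OP + → 0 + -6 = -6. Stack: [-6]
LOAD_FAST_LOAD_FAST z,b → push 0,-6. Stack: [-6, 0, -6]
BINARY_OP ^ → 0 ^ -6 = -6. Stack: [-6, -6]
BINARY_OP % → -6 % -6 = 0. Stack: [0]
STORE_FAST z → z=0. Stack: []
LOAD_FAST_LOAD_FAST z,a → push 0,-7. Stack: [0, -7]
BINARY_OP * → 0 * -7 = 0. Stack: [0]
STORE_FAST z → z=0. Stack: []
LOAD_FAST b → push -6. Stack: [-6]
LOAD_CONST → push 3. Stack: [-6, 3]
BINARY_OP - → -6 - 3 = -9. Stack: [-9]
STORE_FAST z → z=-9. Stack: []
LOAD_FAST b → push -6. Stack: [-6]
RETURN_VALUE → return -6.

-9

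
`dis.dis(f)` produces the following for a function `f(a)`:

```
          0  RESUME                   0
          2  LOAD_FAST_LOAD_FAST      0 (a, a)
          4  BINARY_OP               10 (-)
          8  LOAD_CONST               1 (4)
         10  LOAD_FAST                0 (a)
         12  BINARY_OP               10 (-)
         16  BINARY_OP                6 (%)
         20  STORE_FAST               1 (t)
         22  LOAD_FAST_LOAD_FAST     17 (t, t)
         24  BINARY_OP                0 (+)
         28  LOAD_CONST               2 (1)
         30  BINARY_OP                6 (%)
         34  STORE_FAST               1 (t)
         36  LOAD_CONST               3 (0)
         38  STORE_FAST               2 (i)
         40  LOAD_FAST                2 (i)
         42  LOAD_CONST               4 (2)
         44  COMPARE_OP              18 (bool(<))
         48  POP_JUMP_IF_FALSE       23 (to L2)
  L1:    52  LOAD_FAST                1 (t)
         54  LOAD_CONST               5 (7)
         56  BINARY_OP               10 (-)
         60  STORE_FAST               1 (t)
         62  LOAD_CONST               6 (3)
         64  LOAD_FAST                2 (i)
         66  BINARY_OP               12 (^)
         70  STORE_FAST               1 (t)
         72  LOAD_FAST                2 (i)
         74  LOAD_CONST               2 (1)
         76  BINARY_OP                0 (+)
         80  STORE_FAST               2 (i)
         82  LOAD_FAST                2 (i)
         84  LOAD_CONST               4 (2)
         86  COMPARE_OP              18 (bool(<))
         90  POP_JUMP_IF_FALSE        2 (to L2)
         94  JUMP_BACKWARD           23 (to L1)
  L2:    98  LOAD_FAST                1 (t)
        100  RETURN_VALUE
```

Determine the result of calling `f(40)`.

2

LOAD_FAST_LOAD_FAST a,a → push 40,40. Stack: [40, 40]
BINARY_OP - → 40 - 40 = 0. Stack: [0]
LOAD_CONST → push 4. Stack: [0, 4]
LOAD_FAST a → push 40. Stack: [0, 4, 40]
BINARY_OP - → 4 - 40 = -36. Stack: [0, -36]
BINARY_OP % → 0 % -36 = 0. Stack: [0]
STORE_FAST t → t=0. Stack: []
LOAD_FAST_LOAD_FAST t,t → push 0,0. Stack: [0, 0]
BINARY_OP + → 0 + 0 = 0. Stack: [0]
LOAD_CONST → push 1. Stack: [0, 1]
BINARY_OP % → 0 % 1 = 0. Stack: [0]
STORE_FAST t → t=0. Stack: []
LOAD_CONST → push 0. Stack: [0]
STORE_FAST i → i=0. Stack: []
LOAD_FAST i → push 0. Stack: [0]
LOAD_CONST → push 2. Stack: [0, 2]
COMPARE_OP bool(<) → 0 vs 2 = True. Stack: [True]
POP_JUMP_IF_FALSE → pop True; no jump. Stack: []
LOAD_FAST t → push 0. Stack: [0]
LOAD_CONST → push 7. Stack: [0, 7]
BINARY_OP - → 0 - 7 = -7. Stack: [-7]
STORE_FAST t → t=-7. Stack: []
LOAD_CONST → push 3. Stack: [3]
LOAD_FAST i → push 0. Stack: [3, 0]
BINARY_OP ^ → 3 ^ 0 = 3. Stack: [3]
STORE_FAST t → t=3. Stack: []
LOAD_FAST i → push 0. Stack: [0]
LOAD_CONST → push 1. Stack: [0, 1]
BINARY_OP + → 0 + 1 = 1. Stack: [1]
STORE_FAST i → i=1. Stack: []
LOAD_FAST i → push 1. Stack: [1]
LOAD_CONST → push 2. Stack: [1, 2]
COMPARE_OP bool(<) → 1 vs 2 = True. Stack: [True]
POP_JUMP_IF_FALSE → pop True; no jump. Stack: []
LOAD_FAST t → push 3. Stack: [3]
LOAD_CONST → push 7. Stack: [3, 7]
BINARY_OP - → 3 - 7 = -4. Stack: [-4]
STORE_FAST t → t=-4. Stack: []
LOAD_CONST → push 3. Stack: [3]
LOAD_FAST i → push 1. Stack: [3, 1]
BINARY_OP ^ → 3 ^ 1 = 2. Stack: [2]
STORE_FAST t → t=2. Stack: []
LOAD_FAST i → push 1. Stack: [1]
LOAD_CONST → push 1. Stack: [1, 1]
BINARY_OP + → 1 + 1 = 2. Stack: [2]
STORE_FAST i → i=2. Stack: []
LOAD_FAST i → push 2. Stack: [2]
LOAD_CONST → push 2. Stack: [2, 2]
COMPARE_OP bool(<) → 2 vs 2 = False. Stack: [False]
POP_JUMP_IF_FALSE → pop False; jump. Stack: []
LOAD_FAST t → push 2. Stack: [2]
RETURN_VALUE → return 2.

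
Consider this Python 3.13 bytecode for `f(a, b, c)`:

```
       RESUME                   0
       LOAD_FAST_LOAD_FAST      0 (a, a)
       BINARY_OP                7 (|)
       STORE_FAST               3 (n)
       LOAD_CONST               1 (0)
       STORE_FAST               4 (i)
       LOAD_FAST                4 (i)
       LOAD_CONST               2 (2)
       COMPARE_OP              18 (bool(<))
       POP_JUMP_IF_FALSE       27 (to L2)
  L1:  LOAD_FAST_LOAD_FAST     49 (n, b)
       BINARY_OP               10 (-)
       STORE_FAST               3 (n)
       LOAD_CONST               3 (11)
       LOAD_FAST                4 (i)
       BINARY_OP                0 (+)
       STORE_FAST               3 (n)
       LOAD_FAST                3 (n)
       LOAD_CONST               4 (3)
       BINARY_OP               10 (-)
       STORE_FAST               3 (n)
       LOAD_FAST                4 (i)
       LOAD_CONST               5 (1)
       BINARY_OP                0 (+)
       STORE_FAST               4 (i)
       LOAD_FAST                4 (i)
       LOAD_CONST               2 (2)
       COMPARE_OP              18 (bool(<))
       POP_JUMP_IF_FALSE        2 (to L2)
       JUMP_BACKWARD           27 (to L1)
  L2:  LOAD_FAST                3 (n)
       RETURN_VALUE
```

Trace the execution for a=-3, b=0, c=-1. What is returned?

LOAD_FAST_LOAD_FAST a,a → push -3,-3. Stack: [-3, -3]
BINARY_OP | → -3 | -3 = -3. Stack: [-3]
STORE_FAST n → n=-3. Stack: []
LOAD_CONST → push 0. Stack: [0]
STORE_FAST i → i=0. Stack: []
LOAD_FAST i → push 0. Stack: [0]
LOAD_CONST → push 2. Stack: [0, 2]
COMPARE_OP bool(<) → 0 vs 2 = True. Stack: [True]
POP_JUMP_IF_FALSE → pop True; no jump. Stack: []
LOAD_FAST_LOAD_FAST n,b → push -3,0. Stack: [-3, 0]
BINARY_OP - → -3 - 0 = -3. Stack: [-3]
STORE_FAST n → n=-3. Stack: []
LOAD_CONST → push 11. Stack: [11]
LOAD_FAST i → push 0. Stack: [11, 0]
BINARY_OP + → 11 + 0 = 11. Stack: [11]
STORE_FAST n → n=11. Stack: []
LOAD_FAST n → push 11. Stack: [11]
LOAD_CONST → push 3. Stack: [11, 3]
BINARY_OP - → 11 - 3 = 8. Stack: [8]
STORE_FAST n → n=8. Stack: []
LOAD_FAST i → push 0. Stack: [0]
LOAD_CONST → push 1. Stack: [0, 1]
BINARY_OP + → 0 + 1 = 1. Stack: [1]
STORE_FAST i → i=1. Stack: []
LOAD_FAST i → push 1. Stack: [1]
LOAD_CONST → push 2. Stack: [1, 2]
COMPARE_OP bool(<) → 1 vs 2 = True. Stack: [True]
POP_JUMP_IF_FALSE → pop True; no jump. Stack: []
LOAD_FAST_LOAD_FAST n,b → push 8,0. Stack: [8, 0]
BINARY_OP - → 8 - 0 = 8. Stack: [8]
STORE_FAST n → n=8. Stack: []
LOAD_CONST → push 11. Stack: [11]
LOAD_FAST i → push 1. Stack: [11, 1]
BINARY_OP + → 11 + 1 = 12. Stack: [12]
STORE_FAST n → n=12. Stack: []
LOAD_FAST n → push 12. Stack: [12]
LOAD_CONST → push 3. Stack: [12, 3]
BINARY_OP - → 12 - 3 = 9. Stack: [9]
STORE_FAST n → n=9. Stack: []
LOAD_FAST i → push 1. Stack: [1]
LOAD_CONST → push 1. Stack: [1, 1]
BINARY_OP + → 1 + 1 = 2. Stack: [2]
STORE_FAST i → i=2. Stack: []
LOAD_FAST i → push 2. Stack: [2]
LOAD_CONST → push 2. Stack: [2, 2]
COMPARE_OP bool(<) → 2 vs 2 = False. Stack: [False]
POP_JUMP_IF_FALSE → pop False; jump. Stack: []
LOAD_FAST n → push 9. Stack: [9]
RETURN_VALUE → return 9.

9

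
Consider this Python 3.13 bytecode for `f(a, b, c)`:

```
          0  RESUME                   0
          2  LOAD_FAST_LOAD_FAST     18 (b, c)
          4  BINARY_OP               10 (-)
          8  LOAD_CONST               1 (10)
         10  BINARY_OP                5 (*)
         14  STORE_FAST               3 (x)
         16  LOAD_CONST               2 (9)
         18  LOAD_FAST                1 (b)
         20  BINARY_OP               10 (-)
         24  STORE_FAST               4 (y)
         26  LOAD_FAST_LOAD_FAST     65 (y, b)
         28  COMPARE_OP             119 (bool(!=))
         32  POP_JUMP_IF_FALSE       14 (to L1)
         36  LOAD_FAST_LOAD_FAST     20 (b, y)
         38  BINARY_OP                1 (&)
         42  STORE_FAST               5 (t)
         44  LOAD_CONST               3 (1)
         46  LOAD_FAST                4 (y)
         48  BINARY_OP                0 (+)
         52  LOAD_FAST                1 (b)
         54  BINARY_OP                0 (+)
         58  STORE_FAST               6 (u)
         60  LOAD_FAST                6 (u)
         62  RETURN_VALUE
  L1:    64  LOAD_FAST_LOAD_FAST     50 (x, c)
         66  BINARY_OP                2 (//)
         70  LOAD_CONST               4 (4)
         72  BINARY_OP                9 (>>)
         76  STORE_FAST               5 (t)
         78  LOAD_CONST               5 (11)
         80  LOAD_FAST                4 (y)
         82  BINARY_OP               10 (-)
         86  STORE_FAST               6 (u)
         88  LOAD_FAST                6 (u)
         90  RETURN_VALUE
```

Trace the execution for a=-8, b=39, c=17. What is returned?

10

LOAD_FAST_LOAD_FAST b,c → push 39,17. Stack: [39, 17]
BINARY_OP - → 39 - 17 = 22. Stack: [22]
LOAD_CONST → push 10. Stack: [22, 10]
BINARY_OP * → 22 * 10 = 220. Stack: [220]
STORE_FAST x → x=220. Stack: []
LOAD_CONST → push 9. Stack: [9]
LOAD_FAST b → push 39. Stack: [9, 39]
BINARY_OP - → 9 - 39 = -30. Stack: [-30]
STORE_FAST y → y=-30. Stack: []
LOAD_FAST_LOAD_FAST y,b → push -30,39. Stack: [-30, 39]
COMPARE_OP bool(!=) → -30 vs 39 = True. Stack: [True]
POP_JUMP_IF_FALSE → pop True; no jump. Stack: []
LOAD_FAST_LOAD_FAST b,y → push 39,-30. Stack: [39, -30]
BINARY_OP & → 39 & -30 = 34. Stack: [34]
STORE_FAST t → t=34. Stack: []
LOAD_CONST → push 1. Stack: [1]
LOAD_FAST y → push -30. Stack: [1, -30]
BINARY_OP + → 1 + -30 = -29. Stack: [-29]
LOAD_FAST b → push 39. Stack: [-29, 39]
BINARY_OP + → -29 + 39 = 10. Stack: [10]
STORE_FAST u → u=10. Stack: []
LOAD_FAST u → push 10. Stack: [10]
RETURN_VALUE → return 10.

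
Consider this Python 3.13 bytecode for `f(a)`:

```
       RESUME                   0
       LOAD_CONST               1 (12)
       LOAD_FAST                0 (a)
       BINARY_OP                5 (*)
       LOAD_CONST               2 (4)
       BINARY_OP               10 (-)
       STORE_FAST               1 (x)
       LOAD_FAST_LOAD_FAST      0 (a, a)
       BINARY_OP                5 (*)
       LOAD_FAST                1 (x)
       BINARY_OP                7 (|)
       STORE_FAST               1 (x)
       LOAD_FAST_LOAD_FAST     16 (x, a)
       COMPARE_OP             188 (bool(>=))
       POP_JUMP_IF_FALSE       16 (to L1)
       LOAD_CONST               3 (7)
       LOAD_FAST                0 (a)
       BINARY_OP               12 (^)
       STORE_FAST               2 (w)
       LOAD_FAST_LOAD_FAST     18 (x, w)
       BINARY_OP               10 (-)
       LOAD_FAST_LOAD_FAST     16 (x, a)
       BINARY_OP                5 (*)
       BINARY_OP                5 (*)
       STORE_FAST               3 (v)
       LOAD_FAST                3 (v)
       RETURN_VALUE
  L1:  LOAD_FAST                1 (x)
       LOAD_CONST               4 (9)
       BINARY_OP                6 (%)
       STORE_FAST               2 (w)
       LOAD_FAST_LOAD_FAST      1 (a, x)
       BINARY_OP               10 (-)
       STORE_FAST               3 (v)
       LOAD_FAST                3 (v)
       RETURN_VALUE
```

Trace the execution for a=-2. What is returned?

26

LOAD_CONST → push 12. Stack: [12]
LOAD_FAST a → push -2. Stack: [12, -2]
BINARY_OP * → 12 * -2 = -24. Stack: [-24]
LOAD_CONST → push 4. Stack: [-24, 4]
BINARY_OP - → -24 - 4 = -28. Stack: [-28]
STORE_FAST x → x=-28. Stack: []
LOAD_FAST_LOAD_FAST a,a → push -2,-2. Stack: [-2, -2]
BINARY_OP * → -2 * -2 = 4. Stack: [4]
LOAD_FAST x → push -28. Stack: [4, -28]
BINARY_OP | → 4 | -28 = -28. Stack: [-28]
STORE_FAST x → x=-28. Stack: []
LOAD_FAST_LOAD_FAST x,a → push -28,-2. Stack: [-28, -2]
COMPARE_OP bool(>=) → -28 vs -2 = False. Stack: [False]
POP_JUMP_IF_FALSE → pop False; jump. Stack: []
LOAD_FAST x → push -28. Stack: [-28]
LOAD_CONST → push 9. Stack: [-28, 9]
BINARY_OP % → -28 % 9 = 8. Stack: [8]
STORE_FAST w → w=8. Stack: []
LOAD_FAST_LOAD_FAST a,x → push -2,-28. Stack: [-2, -28]
BINARY_OP - → -2 - -28 = 26. Stack: [26]
STORE_FAST v → v=26. Stack: []
LOAD_FAST v → push 26. Stack: [26]
RETURN_VALUE → return 26.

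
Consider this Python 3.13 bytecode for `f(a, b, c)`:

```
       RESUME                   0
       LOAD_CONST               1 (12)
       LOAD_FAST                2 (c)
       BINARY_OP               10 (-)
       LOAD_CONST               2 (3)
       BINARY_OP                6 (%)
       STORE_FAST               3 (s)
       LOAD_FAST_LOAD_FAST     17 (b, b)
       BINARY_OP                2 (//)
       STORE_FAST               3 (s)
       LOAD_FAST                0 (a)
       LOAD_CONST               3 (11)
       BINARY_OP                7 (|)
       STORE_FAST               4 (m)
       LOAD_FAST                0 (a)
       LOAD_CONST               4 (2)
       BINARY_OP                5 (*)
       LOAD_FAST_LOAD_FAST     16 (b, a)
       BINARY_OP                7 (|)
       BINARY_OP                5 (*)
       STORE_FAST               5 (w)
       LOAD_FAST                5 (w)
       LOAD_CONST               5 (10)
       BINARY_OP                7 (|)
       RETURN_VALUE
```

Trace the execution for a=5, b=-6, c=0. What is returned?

LOAD_CONST → push 12. Stack: [12]
LOAD_FAST c → push 0. Stack: [12, 0]
BINARY_OP - → 12 - 0 = 12. Stack: [12]
LOAD_CONST → push 3. Stack: [12, 3]
BINARY_OP % → 12 % 3 = 0. Stack: [0]
STORE_FAST s → s=0. Stack: []
LOAD_FAST_LOAD_FAST b,b → push -6,-6. Stack: [-6, -6]
BINARY_OP // → -6 // -6 = 1. Stack: [1]
STORE_FAST s → s=1. Stack: []
LOAD_FAST a → push 5. Stack: [5]
LOAD_CONST → push 11. Stack: [5, 11]
BINARY_OP | → 5 | 11 = 15. Stack: [15]
STORE_FAST m → m=15. Stack: []
LOAD_FAST a → push 5. Stack: [5]
LOAD_CONST → push 2. Stack: [5, 2]
BINARY_OP * → 5 * 2 = 10. Stack: [10]
LOAD_FAST_LOAD_FAST b,a → push -6,5. Stack: [10, -6, 5]
BINARY_OP | → -6 | 5 = -1. Stack: [10, -1]
BINARY_OP * → 10 * -1 = -10. Stack: [-10]
STORE_FAST w → w=-10. Stack: []
LOAD_FAST w → push -10. Stack: [-10]
LOAD_CONST → push 10. Stack: [-10, 10]
BINARY_OP | → -10 | 10 = -2. Stack: [-2]
RETURN_VALUE → return -2.

-2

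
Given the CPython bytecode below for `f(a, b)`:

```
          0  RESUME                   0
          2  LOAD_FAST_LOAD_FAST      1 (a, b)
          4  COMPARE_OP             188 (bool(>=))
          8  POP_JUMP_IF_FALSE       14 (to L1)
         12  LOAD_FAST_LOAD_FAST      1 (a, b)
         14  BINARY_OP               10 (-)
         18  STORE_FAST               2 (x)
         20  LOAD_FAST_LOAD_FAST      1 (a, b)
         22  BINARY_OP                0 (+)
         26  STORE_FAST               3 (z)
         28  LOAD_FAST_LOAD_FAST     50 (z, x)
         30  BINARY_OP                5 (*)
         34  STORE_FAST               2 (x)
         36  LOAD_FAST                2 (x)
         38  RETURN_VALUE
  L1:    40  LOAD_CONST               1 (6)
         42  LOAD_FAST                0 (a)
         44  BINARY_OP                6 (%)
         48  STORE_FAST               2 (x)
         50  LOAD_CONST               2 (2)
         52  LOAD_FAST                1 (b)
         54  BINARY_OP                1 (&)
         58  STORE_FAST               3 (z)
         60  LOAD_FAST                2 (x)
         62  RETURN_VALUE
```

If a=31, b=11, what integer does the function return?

LOAD_FAST_LOAD_FAST a,b → push 31,11. Stack: [31, 11]
COMPARE_OP bool(>=) → 31 vs 11 = True. Stack: [True]
POP_JUMP_IF_FALSE → pop True; no jump. Stack: []
LOAD_FAST_LOAD_FAST a,b → push 31,11. Stack: [31, 11]
BINARY_OP - → 31 - 11 = 20. Stack: [20]
STORE_FAST x → x=20. Stack: []
LOAD_FAST_LOAD_FAST a,b → push 31,11. Stack: [31, 11]
BINARY_OP + → 31 + 11 = 42. Stack: [42]
STORE_FAST z → z=42. Stack: []
LOAD_FAST_LOAD_FAST z,x → push 42,20. Stack: [42, 20]
BINARY_OP * → 42 * 20 = 840. Stack: [840]
STORE_FAST x → x=840. Stack: []
LOAD_FAST x → push 840. Stack: [840]
RETURN_VALUE → return 840.

840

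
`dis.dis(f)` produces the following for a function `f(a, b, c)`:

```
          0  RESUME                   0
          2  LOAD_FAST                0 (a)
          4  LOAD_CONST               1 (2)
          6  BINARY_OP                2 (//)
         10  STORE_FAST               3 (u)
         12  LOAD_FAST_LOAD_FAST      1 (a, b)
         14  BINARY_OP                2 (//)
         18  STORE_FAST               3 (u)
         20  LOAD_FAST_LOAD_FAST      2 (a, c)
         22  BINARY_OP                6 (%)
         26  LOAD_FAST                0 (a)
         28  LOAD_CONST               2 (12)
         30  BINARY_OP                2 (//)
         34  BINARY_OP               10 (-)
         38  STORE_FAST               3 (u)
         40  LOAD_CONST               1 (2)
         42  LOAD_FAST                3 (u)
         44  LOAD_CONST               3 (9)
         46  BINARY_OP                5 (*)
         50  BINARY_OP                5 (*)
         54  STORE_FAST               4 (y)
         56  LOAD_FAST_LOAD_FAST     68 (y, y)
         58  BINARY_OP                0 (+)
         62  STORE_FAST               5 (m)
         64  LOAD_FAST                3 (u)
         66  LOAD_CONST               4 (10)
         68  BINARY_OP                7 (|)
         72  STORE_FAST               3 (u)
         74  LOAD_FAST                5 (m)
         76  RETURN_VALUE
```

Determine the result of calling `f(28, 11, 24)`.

LOAD_FAST a → push 28. Stack: [28]
LOAD_CONST → push 2. Stack: [28, 2]
BINARY_OP // → 28 // 2 = 14. Stack: [14]
STORE_FAST u → u=14. Stack: []
LOAD_FAST_LOAD_FAST a,b → push 28,11. Stack: [28, 11]
BINARY_OP // → 28 // 11 = 2. Stack: [2]
STORE_FAST u → u=2. Stack: []
LOAD_FAST_LOAD_FAST a,c → push 28,24. Stack: [28, 24]
BINARY_OP % → 28 % 24 = 4. Stack: [4]
LOAD_FAST a → push 28. Stack: [4, 28]
LOAD_CONST → push 12. Stack: [4, 28, 12]
BINARY_OP // → 28 // 12 = 2. Stack: [4, 2]
BINARY_OP - → 4 - 2 = 2. Stack: [2]
STORE_FAST u → u=2. Stack: []
LOAD_CONST → push 2. Stack: [2]
LOAD_FAST u → push 2. Stack: [2, 2]
LOAD_CONST → push 9. Stack: [2, 2, 9]
BINARY_OP * → 2 * 9 = 18. Stack: [2, 18]
BINARY_OP * → 2 * 18 = 36. Stack: [36]
STORE_FAST y → y=36. Stack: []
LOAD_FAST_LOAD_FAST y,y → push 36,36. Stack: [36, 36]
BINARY_OP + → 36 + 36 = 72. Stack: [72]
STORE_FAST m → m=72. Stack: []
LOAD_FAST u → push 2. Stack: [2]
LOAD_CONST → push 10. Stack: [2, 10]
BINARY_OP | → 2 | 10 = 10. Stack: [10]
STORE_FAST u → u=10. Stack: []
LOAD_FAST m → push 72. Stack: [72]
RETURN_VALUE → return 72.

72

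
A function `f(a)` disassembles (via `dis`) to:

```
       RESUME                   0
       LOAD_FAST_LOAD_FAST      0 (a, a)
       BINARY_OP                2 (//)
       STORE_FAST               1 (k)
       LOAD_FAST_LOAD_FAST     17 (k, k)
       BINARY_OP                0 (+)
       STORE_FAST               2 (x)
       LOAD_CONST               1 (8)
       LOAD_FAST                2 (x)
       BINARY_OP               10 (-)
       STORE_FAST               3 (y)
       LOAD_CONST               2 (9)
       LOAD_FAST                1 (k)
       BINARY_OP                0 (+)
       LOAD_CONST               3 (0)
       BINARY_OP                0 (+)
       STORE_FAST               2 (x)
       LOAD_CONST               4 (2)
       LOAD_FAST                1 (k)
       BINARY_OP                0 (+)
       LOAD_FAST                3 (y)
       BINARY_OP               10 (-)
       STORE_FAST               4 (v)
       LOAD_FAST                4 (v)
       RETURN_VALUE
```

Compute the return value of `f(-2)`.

-3

LOAD_FAST_LOAD_FAST a,a → push -2,-2. Stack: [-2, -2]
BINARY_OP // → -2 // -2 = 1. Stack: [1]
STORE_FAST k → k=1. Stack: []
LOAD_FAST_LOAD_FAST k,k → push 1,1. Stack: [1, 1]
BINARY_OP + → 1 + 1 = 2. Stack: [2]
STORE_FAST x → x=2. Stack: []
LOAD_CONST → push 8. Stack: [8]
LOAD_FAST x → push 2. Stack: [8, 2]
BINARY_OP - → 8 - 2 = 6. Stack: [6]
STORE_FAST y → y=6. Stack: []
LOAD_CONST → push 9. Stack: [9]
LOAD_FAST k → push 1. Stack: [9, 1]
BINARY_OP + → 9 + 1 = 10. Stack: [10]
LOAD_CONST → push 0. Stack: [10, 0]
BINARY_OP + → 10 + 0 = 10. Stack: [10]
STORE_FAST x → x=10. Stack: []
LOAD_CONST → push 2. Stack: [2]
LOAD_FAST k → push 1. Stack: [2, 1]
BINARY_OP + → 2 + 1 = 3. Stack: [3]
LOAD_FAST y → push 6. Stack: [3, 6]
BINARY_OP - → 3 - 6 = -3. Stack: [-3]
STORE_FAST v → v=-3. Stack: []
LOAD_FAST v → push -3. Stack: [-3]
RETURN_VALUE → return -3.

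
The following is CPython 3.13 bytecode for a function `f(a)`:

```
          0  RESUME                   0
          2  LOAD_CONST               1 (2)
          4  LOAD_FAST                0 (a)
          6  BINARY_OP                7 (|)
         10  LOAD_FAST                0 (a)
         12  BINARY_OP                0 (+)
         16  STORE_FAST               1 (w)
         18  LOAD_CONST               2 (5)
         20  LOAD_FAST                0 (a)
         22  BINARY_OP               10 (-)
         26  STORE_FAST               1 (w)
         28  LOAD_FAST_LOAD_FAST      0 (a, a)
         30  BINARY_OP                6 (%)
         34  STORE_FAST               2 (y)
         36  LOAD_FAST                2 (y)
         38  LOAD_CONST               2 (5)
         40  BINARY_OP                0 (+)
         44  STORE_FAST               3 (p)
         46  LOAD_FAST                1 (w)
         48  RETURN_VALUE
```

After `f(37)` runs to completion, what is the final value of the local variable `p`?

LOAD_CONST → push 2. Stack: [2]
LOAD_FAST a → push 37. Stack: [2, 37]
BINARY_OP | → 2 | 37 = 39. Stack: [39]
LOAD_FAST a → push 37. Stack: [39, 37]
BINARY_OP + → 39 + 37 = 76. Stack: [76]
STORE_FAST w → w=76. Stack: []
LOAD_CONST → push 5. Stack: [5]
LOAD_FAST a → push 37. Stack: [5, 37]
BINARY_OP - → 5 - 37 = -32. Stack: [-32]
STORE_FAST w → w=-32. Stack: []
LOAD_FAST_LOAD_FAST a,a → push 37,37. Stack: [37, 37]
BINARY_OP % → 37 % 37 = 0. Stack: [0]
STORE_FAST y → y=0. Stack: []
LOAD_FAST y → push 0. Stack: [0]
LOAD_CONST → push 5. Stack: [0, 5]
BINARY_OP + → 0 + 5 = 5. Stack: [5]
STORE_FAST p → p=5. Stack: []
LOAD_FAST w → push -32. Stack: [-32]
RETURN_VALUE → return -32.

5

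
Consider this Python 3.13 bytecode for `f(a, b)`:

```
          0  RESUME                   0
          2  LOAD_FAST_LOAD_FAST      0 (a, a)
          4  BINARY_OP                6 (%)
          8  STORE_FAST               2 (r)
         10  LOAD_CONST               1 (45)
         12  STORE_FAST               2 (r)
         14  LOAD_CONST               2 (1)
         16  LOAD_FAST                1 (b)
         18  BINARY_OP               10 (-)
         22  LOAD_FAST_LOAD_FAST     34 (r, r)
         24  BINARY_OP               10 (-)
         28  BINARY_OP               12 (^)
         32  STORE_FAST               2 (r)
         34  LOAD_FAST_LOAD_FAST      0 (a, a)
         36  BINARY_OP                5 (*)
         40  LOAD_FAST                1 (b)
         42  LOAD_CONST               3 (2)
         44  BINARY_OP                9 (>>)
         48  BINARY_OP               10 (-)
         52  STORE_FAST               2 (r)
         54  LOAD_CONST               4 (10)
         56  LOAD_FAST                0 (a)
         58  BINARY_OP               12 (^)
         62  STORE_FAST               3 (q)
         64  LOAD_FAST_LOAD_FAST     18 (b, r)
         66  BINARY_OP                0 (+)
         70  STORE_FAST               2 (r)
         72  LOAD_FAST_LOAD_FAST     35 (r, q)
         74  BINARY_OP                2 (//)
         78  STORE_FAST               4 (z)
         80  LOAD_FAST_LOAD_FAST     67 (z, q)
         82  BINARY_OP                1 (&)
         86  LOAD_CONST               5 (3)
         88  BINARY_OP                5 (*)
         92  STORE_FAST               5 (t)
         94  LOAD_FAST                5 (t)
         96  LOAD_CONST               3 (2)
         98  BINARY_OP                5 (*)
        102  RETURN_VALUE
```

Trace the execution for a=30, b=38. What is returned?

LOAD_FAST_LOAD_FAST a,a → push 30,30. Stack: [30, 30]
BINARY_OP % → 30 % 30 = 0. Stack: [0]
STORE_FAST r → r=0. Stack: []
LOAD_CONST → push 45. Stack: [45]
STORE_FAST r → r=45. Stack: []
LOAD_CONST → push 1. Stack: [1]
LOAD_FAST b → push 38. Stack: [1, 38]
BINARY_OP - → 1 - 38 = -37. Stack: [-37]
LOAD_FAST_LOAD_FAST r,r → push 45,45. Stack: [-37, 45, 45]
BINARY_OP - → 45 - 45 = 0. Stack: [-37, 0]
BINARY_OP ^ → -37 ^ 0 = -37. Stack: [-37]
STORE_FAST r → r=-37. Stack: []
LOAD_FAST_LOAD_FAST a,a → push 30,30. Stack: [30, 30]
BINARY_OP * → 30 * 30 = 900. Stack: [900]
LOAD_FAST b → push 38. Stack: [900, 38]
LOAD_CONST → push 2. Stack: [900, 38, 2]
BINARY_OP >> → 38 >> 2 = 9. Stack: [900, 9]
BINARY_OP - → 900 - 9 = 891. Stack: [891]
STORE_FAST r → r=891. Stack: []
LOAD_CONST → push 10. Stack: [10]
LOAD_FAST a → push 30. Stack: [10, 30]
BINARY_OP ^ → 10 ^ 30 = 20. Stack: [20]
STORE_FAST q → q=20. Stack: []
LOAD_FAST_LOAD_FAST b,r → push 38,891. Stack: [38, 891]
BINARY_OP + → 38 + 891 = 929. Stack: [929]
STORE_FAST r → r=929. Stack: []
LOAD_FAST_LOAD_FAST r,q → push 929,20. Stack: [929, 20]
BINARY_OP // → 929 // 20 = 46. Stack: [46]
STORE_FAST z → z=46. Stack: []
LOAD_FAST_LOAD_FAST z,q → push 46,20. Stack: [46, 20]
BINARY_OP & → 46 & 20 = 4. Stack: [4]
LOAD_CONST → push 3. Stack: [4, 3]
BINARY_OP * → 4 * 3 = 12. Stack: [12]
STORE_FAST t → t=12. Stack: []
LOAD_FAST t → push 12. Stack: [12]
LOAD_CONST → push 2. Stack: [12, 2]
BINARY_OP * → 12 * 2 = 24. Stack: [24]
RETURN_VALUE → return 24.

24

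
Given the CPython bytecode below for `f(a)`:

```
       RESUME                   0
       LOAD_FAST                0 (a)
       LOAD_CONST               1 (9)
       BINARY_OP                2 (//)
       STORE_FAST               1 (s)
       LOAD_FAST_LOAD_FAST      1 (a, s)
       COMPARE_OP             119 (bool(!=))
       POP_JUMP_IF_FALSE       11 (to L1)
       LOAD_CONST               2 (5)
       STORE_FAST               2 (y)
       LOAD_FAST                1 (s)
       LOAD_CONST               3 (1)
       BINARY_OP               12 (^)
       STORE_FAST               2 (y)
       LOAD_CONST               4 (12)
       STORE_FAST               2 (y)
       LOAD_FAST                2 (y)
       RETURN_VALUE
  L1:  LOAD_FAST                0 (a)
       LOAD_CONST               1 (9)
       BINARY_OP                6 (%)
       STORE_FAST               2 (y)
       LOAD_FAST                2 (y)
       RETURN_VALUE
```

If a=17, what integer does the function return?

12

LOAD_FAST a → push 17. Stack: [17]
LOAD_CONST → push 9. Stack: [17, 9]
BINARY_OP // → 17 // 9 = 1. Stack: [1]
STORE_FAST s → s=1. Stack: []
LOAD_FAST_LOAD_FAST a,s → push 17,1. Stack: [17, 1]
COMPARE_OP bool(!=) → 17 vs 1 = True. Stack: [True]
POP_JUMP_IF_FALSE → pop True; no jump. Stack: []
LOAD_CONST → push 5. Stack: [5]
STORE_FAST y → y=5. Stack: []
LOAD_FAST s → push 1. Stack: [1]
LOAD_CONST → push 1. Stack: [1, 1]
BINARY_OP ^ → 1 ^ 1 = 0. Stack: [0]
STORE_FAST y → y=0. Stack: []
LOAD_CONST → push 12. Stack: [12]
STORE_FAST y → y=12. Stack: []
LOAD_FAST y → push 12. Stack: [12]
RETURN_VALUE → return 12.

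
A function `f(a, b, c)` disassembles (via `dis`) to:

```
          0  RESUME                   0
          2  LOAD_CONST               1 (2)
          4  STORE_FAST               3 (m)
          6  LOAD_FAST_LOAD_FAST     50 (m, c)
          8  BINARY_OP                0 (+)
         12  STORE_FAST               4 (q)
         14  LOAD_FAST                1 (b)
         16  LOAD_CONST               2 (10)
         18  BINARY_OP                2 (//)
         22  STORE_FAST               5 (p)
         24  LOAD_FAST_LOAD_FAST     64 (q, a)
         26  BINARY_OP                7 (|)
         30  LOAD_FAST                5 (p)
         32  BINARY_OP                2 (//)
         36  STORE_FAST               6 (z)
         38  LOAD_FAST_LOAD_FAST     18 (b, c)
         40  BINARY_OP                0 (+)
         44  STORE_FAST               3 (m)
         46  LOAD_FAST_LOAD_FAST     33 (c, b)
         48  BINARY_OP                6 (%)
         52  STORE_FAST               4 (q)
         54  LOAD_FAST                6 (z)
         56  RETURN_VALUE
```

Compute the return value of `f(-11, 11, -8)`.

LOAD_CONST → push 2. Stack: [2]
STORE_FAST m → m=2. Stack: []
LOAD_FAST_LOAD_FAST m,c → push 2,-8. Stack: [2, -8]
BINARY_OP + → 2 + -8 = -6. Stack: [-6]
STORE_FAST q → q=-6. Stack: []
LOAD_FAST b → push 11. Stack: [11]
LOAD_CONST → push 10. Stack: [11, 10]
BINARY_OP // → 11 // 10 = 1. Stack: [1]
STORE_FAST p → p=1. Stack: []
LOAD_FAST_LOAD_FAST q,a → push -6,-11. Stack: [-6, -11]
BINARY_OP | → -6 | -11 = -1. Stack: [-1]
LOAD_FAST p → push 1. Stack: [-1, 1]
BINARY_OP // → -1 // 1 = -1. Stack: [-1]
STORE_FAST z → z=-1. Stack: []
LOAD_FAST_LOAD_FAST b,c → push 11,-8. Stack: [11, -8]
BINARY_OP + → 11 + -8 = 3. Stack: [3]
STORE_FAST m → m=3. Stack: []
LOAD_FAST_LOAD_FAST c,b → push -8,11. Stack: [-8, 11]
BINARY_OP % → -8 % 11 = 3. Stack: [3]
STORE_FAST q → q=3. Stack: []
LOAD_FAST z → push -1. Stack: [-1]
RETURN_VALUE → return -1.

-1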